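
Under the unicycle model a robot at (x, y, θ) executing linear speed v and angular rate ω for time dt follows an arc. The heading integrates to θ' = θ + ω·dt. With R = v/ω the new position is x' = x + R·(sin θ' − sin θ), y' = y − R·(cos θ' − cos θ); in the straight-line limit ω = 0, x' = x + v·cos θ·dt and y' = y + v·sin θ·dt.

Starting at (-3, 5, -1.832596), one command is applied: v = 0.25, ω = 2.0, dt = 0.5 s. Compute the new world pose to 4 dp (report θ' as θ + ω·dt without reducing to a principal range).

θ' = -1.8326 + 2.0·0.5 = -0.8326
R = v/ω = 0.25/2.0 = 0.1250
x' = -3 + 0.1250·(sin -0.8326 − sin -1.8326) = -2.9717
y' = 5 − 0.1250·(cos -0.8326 − cos -1.8326) = 4.8835

(-2.9717, 4.8835, -0.8326)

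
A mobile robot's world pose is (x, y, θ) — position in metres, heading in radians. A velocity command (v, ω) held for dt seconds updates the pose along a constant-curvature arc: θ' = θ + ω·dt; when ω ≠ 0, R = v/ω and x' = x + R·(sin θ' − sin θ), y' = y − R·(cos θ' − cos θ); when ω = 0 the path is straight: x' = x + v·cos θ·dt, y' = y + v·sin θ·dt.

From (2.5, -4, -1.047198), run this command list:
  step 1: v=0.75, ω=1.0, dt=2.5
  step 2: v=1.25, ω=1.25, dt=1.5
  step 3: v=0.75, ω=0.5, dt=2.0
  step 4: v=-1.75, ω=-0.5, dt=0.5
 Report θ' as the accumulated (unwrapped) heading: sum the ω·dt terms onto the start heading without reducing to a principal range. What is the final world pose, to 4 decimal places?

(2.0291, -2.7623, 4.0778)

step 1: θ'=1.4528 (R=0.7500) → pose (3.8943, -3.7133, 1.4528)
step 2: θ'=3.3278 (R=1.0000) → pose (2.7161, -2.6129, 3.3278)
step 3: θ'=4.3278 (R=1.5000) → pose (1.6034, -3.5242, 4.3278)
step 4: θ'=4.0778 (R=3.5000) → pose (2.0291, -2.7623, 4.0778)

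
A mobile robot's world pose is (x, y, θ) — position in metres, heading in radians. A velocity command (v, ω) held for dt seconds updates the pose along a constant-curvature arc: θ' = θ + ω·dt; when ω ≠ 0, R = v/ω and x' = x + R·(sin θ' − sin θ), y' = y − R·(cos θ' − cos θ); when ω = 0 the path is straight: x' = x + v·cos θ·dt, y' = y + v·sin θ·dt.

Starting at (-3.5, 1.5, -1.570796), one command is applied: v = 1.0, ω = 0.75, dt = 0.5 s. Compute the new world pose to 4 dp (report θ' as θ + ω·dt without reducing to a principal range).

θ' = -1.5708 + 0.75·0.5 = -1.1958
R = v/ω = 1.0/0.75 = 1.3333
x' = -3.5 + 1.3333·(sin -1.1958 − sin -1.5708) = -3.4073
y' = 1.5 − 1.3333·(cos -1.1958 − cos -1.5708) = 1.0116

(-3.4073, 1.0116, -1.1958)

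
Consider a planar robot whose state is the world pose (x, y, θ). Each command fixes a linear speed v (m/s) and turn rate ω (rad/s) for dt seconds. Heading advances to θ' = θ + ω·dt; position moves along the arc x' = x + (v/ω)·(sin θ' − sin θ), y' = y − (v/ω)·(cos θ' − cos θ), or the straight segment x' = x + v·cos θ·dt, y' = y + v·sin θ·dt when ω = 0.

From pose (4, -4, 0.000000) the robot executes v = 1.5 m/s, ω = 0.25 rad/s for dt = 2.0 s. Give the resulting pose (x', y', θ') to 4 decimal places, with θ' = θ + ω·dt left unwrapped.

(6.8766, -3.2655, 0.5000)

θ' = 0.0000 + 0.25·2.0 = 0.5000
R = v/ω = 1.5/0.25 = 6.0000
x' = 4 + 6.0000·(sin 0.5000 − sin 0.0000) = 6.8766
y' = -4 − 6.0000·(cos 0.5000 − cos 0.0000) = -3.2655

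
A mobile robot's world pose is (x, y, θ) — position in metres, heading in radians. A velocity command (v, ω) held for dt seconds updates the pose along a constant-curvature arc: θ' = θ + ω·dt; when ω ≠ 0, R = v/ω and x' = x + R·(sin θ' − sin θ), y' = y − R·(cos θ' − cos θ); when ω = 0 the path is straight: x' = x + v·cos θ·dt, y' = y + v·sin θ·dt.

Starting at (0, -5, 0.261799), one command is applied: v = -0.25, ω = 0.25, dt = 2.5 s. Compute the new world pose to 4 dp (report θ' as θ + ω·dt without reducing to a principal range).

(-0.5162, -5.3340, 0.8868)

θ' = 0.2618 + 0.25·2.5 = 0.8868
R = v/ω = -0.25/0.25 = -1.0000
x' = 0 + -1.0000·(sin 0.8868 − sin 0.2618) = -0.5162
y' = -5 − -1.0000·(cos 0.8868 − cos 0.2618) = -5.3340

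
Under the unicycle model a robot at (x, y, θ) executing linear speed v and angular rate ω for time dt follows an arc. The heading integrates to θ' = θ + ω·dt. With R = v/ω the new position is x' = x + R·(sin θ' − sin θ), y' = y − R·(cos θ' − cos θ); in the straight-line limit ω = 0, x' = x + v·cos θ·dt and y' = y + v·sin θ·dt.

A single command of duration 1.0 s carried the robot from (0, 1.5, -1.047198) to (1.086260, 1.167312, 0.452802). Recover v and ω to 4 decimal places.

v = 1.2500, ω = 1.5000

Δθ = 0.452802 − -1.047198 = 1.500000
ω = Δθ/dt = 1.500000/1.0 = 1.5000
R = Δx/(sin θ' − sin θ) = 0.8333
v = R·ω = 0.8333·1.5000 = 1.2500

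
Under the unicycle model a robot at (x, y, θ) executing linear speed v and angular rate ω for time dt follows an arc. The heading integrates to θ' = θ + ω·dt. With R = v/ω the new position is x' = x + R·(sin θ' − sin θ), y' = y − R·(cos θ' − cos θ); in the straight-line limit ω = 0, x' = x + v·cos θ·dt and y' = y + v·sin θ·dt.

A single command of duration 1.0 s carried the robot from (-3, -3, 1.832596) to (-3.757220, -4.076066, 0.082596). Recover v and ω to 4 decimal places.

Δθ = 0.082596 − 1.832596 = -1.750000
ω = Δθ/dt = -1.750000/1.0 = -1.7500
R = −Δy/(cos θ' − cos θ) = 0.8571
v = R·ω = 0.8571·-1.7500 = -1.5000

v = -1.5000, ω = -1.7500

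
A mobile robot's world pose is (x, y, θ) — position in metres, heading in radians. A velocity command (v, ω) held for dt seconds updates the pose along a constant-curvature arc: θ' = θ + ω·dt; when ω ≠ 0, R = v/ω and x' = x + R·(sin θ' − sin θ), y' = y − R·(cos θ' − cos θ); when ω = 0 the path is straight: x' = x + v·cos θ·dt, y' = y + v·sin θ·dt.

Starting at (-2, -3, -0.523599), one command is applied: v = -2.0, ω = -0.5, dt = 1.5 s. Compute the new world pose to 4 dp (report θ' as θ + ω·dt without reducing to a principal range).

(-3.8246, -0.7073, -1.2736)

θ' = -0.5236 + -0.5·1.5 = -1.2736
R = v/ω = -2.0/-0.5 = 4.0000
x' = -2 + 4.0000·(sin -1.2736 − sin -0.5236) = -3.8246
y' = -3 − 4.0000·(cos -1.2736 − cos -0.5236) = -0.7073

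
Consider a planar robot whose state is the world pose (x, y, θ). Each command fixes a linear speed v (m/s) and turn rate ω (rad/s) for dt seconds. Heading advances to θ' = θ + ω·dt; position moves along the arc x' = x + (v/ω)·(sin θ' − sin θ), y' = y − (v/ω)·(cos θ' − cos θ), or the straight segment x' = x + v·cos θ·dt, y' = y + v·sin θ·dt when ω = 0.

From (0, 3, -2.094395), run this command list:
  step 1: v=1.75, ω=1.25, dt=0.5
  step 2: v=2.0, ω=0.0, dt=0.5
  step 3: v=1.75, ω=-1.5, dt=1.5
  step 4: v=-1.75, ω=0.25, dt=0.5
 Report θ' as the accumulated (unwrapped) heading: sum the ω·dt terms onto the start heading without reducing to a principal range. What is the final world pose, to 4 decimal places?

(-1.1162, -0.3629, -3.5944)

step 1: θ'=-1.4694 (R=1.4000) → pose (-0.1804, 2.1583, -1.4694)
step 2: θ'=-1.4694 (straight) → pose (-0.0791, 1.1634, -1.4694)
step 3: θ'=-3.7194 (R=-1.1667) → pose (-1.8770, 0.0680, -3.7194)
step 4: θ'=-3.5944 (R=-7.0000) → pose (-1.1162, -0.3629, -3.5944)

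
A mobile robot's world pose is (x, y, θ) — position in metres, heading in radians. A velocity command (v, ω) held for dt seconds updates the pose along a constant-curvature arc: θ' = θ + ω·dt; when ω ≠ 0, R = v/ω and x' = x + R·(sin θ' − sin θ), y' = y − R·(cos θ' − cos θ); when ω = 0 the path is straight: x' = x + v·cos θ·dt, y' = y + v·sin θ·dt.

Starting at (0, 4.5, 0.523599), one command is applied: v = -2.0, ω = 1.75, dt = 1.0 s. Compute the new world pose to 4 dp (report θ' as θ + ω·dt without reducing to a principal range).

θ' = 0.5236 + 1.75·1.0 = 2.2736
R = v/ω = -2.0/1.75 = -1.1429
x' = 0 + -1.1429·(sin 2.2736 − sin 0.5236) = -0.3006
y' = 4.5 − -1.1429·(cos 2.2736 − cos 0.5236) = 2.7716

(-0.3006, 2.7716, 2.2736)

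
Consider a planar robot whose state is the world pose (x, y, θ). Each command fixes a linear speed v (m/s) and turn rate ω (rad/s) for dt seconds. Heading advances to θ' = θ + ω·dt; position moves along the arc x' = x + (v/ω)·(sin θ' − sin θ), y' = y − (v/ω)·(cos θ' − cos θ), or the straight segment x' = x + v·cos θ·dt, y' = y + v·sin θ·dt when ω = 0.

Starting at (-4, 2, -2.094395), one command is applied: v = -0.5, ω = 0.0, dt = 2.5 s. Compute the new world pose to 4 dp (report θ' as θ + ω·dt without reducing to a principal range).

(-3.3750, 3.0825, -2.0944)

θ' = -2.0944 + 0.0·2.5 = -2.0944
ω = 0 → straight: x' = -4 + -0.5·cos(-2.0944)·2.5 = -3.3750
y' = 2 + -0.5·sin(-2.0944)·2.5 = 3.0825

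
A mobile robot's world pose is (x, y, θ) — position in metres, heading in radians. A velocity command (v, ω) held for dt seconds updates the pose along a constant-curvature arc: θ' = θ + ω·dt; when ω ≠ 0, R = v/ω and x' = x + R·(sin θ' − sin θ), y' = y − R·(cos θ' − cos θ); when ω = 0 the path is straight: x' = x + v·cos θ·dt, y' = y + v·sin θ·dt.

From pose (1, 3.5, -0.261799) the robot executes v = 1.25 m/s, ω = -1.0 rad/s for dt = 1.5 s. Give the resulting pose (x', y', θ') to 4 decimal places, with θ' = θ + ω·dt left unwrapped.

θ' = -0.2618 + -1.0·1.5 = -1.7618
R = v/ω = 1.25/-1.0 = -1.2500
x' = 1 + -1.2500·(sin -1.7618 − sin -0.2618) = 1.9037
y' = 3.5 − -1.2500·(cos -1.7618 − cos -0.2618) = 2.0553

(1.9037, 2.0553, -1.7618)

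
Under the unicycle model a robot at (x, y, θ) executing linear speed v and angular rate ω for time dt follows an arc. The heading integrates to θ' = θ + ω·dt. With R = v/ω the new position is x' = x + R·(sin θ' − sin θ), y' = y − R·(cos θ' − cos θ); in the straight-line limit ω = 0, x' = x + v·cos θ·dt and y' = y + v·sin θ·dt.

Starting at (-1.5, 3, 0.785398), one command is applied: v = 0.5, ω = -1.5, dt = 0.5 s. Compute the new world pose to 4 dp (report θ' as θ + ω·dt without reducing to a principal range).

(-1.2761, 3.0974, 0.0354)

θ' = 0.7854 + -1.5·0.5 = 0.0354
R = v/ω = 0.5/-1.5 = -0.3333
x' = -1.5 + -0.3333·(sin 0.0354 − sin 0.7854) = -1.2761
y' = 3 − -0.3333·(cos 0.0354 − cos 0.7854) = 3.0974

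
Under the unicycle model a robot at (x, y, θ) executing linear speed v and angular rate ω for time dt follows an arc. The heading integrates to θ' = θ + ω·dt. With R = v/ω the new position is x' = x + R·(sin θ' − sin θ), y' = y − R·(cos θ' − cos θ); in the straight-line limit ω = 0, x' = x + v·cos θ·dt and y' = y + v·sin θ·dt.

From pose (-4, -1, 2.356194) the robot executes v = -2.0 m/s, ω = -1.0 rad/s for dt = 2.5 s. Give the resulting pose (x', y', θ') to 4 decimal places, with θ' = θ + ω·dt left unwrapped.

θ' = 2.3562 + -1.0·2.5 = -0.1438
R = v/ω = -2.0/-1.0 = 2.0000
x' = -4 + 2.0000·(sin -0.1438 − sin 2.3562) = -5.7008
y' = -1 − 2.0000·(cos -0.1438 − cos 2.3562) = -4.3936

(-5.7008, -4.3936, -0.1438)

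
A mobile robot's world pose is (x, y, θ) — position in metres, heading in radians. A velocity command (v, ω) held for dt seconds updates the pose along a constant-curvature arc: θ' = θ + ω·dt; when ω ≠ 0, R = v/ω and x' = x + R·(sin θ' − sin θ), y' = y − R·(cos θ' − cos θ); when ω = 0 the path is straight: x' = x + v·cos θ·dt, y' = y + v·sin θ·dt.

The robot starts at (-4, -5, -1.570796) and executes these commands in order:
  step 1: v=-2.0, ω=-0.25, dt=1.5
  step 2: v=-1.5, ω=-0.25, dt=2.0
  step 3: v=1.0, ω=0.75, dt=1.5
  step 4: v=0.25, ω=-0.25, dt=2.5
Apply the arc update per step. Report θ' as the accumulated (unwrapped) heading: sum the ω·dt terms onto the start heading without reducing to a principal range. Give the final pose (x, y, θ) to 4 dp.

(-2.1826, -1.6291, -1.9458)

step 1: θ'=-1.9458 (R=8.0000) → pose (-3.4441, -2.0698, -1.9458)
step 2: θ'=-2.4458 (R=6.0000) → pose (-1.7070, 0.3378, -2.4458)
step 3: θ'=-1.3208 (R=1.3333) → pose (-2.1442, -1.0155, -1.3208)
step 4: θ'=-1.9458 (R=-1.0000) → pose (-2.1826, -1.6291, -1.9458)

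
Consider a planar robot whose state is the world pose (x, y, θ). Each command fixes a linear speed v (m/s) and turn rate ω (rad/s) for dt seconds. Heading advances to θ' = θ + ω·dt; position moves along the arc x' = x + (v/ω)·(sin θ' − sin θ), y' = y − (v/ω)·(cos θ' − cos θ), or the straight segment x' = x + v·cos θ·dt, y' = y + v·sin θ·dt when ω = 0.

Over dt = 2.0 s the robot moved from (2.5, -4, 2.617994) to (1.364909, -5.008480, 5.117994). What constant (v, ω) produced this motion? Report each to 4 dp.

v = 1.0000, ω = 1.2500

Δθ = 5.117994 − 2.617994 = 2.500000
ω = Δθ/dt = 2.500000/2.0 = 1.2500
R = Δx/(sin θ' − sin θ) = 0.8000
v = R·ω = 0.8000·1.2500 = 1.0000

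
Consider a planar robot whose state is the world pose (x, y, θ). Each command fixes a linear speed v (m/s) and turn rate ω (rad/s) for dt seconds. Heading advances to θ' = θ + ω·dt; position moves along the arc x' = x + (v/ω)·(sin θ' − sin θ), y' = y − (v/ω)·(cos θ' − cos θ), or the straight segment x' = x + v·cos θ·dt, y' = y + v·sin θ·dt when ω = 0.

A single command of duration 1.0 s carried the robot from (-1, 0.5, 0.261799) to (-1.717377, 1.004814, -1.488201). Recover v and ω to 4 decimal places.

v = -1.0000, ω = -1.7500

Δθ = -1.488201 − 0.261799 = -1.750000
ω = Δθ/dt = -1.750000/1.0 = -1.7500
R = Δx/(sin θ' − sin θ) = 0.5714
v = R·ω = 0.5714·-1.7500 = -1.0000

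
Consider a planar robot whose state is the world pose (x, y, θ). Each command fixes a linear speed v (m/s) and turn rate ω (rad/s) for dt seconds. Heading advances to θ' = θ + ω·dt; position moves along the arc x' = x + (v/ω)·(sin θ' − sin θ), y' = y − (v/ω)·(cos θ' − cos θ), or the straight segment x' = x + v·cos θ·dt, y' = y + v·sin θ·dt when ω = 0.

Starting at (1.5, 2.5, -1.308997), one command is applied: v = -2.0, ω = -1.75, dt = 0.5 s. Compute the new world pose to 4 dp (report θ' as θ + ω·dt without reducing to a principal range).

(1.6693, 3.4535, -2.1840)

θ' = -1.3090 + -1.75·0.5 = -2.1840
R = v/ω = -2.0/-1.75 = 1.1429
x' = 1.5 + 1.1429·(sin -2.1840 − sin -1.3090) = 1.6693
y' = 2.5 − 1.1429·(cos -2.1840 − cos -1.3090) = 3.4535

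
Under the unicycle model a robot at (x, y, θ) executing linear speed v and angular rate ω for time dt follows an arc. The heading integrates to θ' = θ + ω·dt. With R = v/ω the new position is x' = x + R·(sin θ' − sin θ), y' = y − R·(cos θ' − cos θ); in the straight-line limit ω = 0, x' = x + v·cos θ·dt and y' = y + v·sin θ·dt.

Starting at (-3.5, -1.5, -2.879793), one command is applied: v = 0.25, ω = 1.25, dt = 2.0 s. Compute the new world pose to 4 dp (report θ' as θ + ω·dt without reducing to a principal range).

θ' = -2.8798 + 1.25·2.0 = -0.3798
R = v/ω = 0.25/1.25 = 0.2000
x' = -3.5 + 0.2000·(sin -0.3798 − sin -2.8798) = -3.5224
y' = -1.5 − 0.2000·(cos -0.3798 − cos -2.8798) = -1.8789

(-3.5224, -1.8789, -0.3798)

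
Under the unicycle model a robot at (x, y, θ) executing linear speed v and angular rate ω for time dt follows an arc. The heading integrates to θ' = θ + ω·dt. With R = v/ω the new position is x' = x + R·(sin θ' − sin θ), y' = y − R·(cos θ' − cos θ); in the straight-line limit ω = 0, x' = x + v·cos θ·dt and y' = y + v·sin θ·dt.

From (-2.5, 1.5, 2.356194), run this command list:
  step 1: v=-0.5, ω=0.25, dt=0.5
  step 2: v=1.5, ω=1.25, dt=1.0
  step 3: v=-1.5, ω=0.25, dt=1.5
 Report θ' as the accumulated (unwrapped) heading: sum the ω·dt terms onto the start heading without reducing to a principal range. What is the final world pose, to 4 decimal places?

step 1: θ'=2.4812 (R=-2.0000) → pose (-2.3126, 1.3347, 2.4812)
step 2: θ'=3.7312 (R=1.2000) → pose (-3.7160, 1.3844, 3.7312)
step 3: θ'=4.1062 (R=-6.0000) → pose (-2.1213, 2.9529, 4.1062)

(-2.1213, 2.9529, 4.1062)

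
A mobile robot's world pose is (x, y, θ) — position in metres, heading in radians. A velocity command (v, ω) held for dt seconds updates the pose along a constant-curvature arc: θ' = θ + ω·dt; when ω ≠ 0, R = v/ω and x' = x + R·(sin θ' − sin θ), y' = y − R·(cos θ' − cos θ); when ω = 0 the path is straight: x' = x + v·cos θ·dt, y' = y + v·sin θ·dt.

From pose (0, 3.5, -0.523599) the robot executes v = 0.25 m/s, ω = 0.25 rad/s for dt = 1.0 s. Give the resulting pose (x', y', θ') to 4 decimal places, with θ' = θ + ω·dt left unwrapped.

θ' = -0.5236 + 0.25·1.0 = -0.2736
R = v/ω = 0.25/0.25 = 1.0000
x' = 0 + 1.0000·(sin -0.2736 − sin -0.5236) = 0.2298
y' = 3.5 − 1.0000·(cos -0.2736 − cos -0.5236) = 3.4032

(0.2298, 3.4032, -0.2736)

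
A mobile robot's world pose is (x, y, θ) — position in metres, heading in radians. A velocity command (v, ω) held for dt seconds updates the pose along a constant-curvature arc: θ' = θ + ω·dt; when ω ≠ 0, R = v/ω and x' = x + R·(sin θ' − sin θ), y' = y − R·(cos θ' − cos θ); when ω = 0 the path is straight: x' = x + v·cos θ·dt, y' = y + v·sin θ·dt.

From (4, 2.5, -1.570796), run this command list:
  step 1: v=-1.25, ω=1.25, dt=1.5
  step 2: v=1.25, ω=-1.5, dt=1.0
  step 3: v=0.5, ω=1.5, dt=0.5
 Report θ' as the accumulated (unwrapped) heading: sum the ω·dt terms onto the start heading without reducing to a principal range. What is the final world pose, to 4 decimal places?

step 1: θ'=0.3042 (R=-1.0000) → pose (2.7005, 3.4541, 0.3042)
step 2: θ'=-1.1958 (R=-0.8333) → pose (3.7255, 2.9642, -1.1958)
step 3: θ'=-0.4458 (R=0.3333) → pose (3.8919, 2.7856, -0.4458)

(3.8919, 2.7856, -0.4458)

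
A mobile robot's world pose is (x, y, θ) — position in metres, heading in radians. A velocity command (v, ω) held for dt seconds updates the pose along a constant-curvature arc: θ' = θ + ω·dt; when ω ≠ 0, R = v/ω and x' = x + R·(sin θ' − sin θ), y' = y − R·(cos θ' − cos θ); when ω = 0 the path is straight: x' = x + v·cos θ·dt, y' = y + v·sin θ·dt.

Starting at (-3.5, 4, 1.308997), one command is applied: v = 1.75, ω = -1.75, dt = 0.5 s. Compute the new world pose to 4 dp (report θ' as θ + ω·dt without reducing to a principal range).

θ' = 1.3090 + -1.75·0.5 = 0.4340
R = v/ω = 1.75/-1.75 = -1.0000
x' = -3.5 + -1.0000·(sin 0.4340 − sin 1.3090) = -2.9546
y' = 4 − -1.0000·(cos 0.4340 − cos 1.3090) = 4.6485

(-2.9546, 4.6485, 0.4340)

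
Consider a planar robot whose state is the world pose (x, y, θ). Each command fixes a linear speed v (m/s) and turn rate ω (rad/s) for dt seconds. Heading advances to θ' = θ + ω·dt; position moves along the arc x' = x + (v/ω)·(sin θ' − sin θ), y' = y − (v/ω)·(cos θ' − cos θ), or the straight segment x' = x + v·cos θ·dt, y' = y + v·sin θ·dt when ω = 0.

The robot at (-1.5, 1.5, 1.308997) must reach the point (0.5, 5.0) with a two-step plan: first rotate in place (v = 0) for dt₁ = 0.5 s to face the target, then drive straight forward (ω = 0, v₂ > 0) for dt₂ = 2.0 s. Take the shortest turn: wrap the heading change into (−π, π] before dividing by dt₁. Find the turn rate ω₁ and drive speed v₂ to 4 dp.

ω₁ = -0.5147, v₂ = 2.0156

heading to target = atan2(5−1.5, 0.5−-1.5) = 1.0517
Δθ = wrap(1.0517 − 1.3090) = -0.2573; ω₁ = Δθ/dt₁ = -0.5147
distance = √((0.5−-1.5)² + (5−1.5)²) = 4.0311; v₂ = distance/dt₂ = 2.0156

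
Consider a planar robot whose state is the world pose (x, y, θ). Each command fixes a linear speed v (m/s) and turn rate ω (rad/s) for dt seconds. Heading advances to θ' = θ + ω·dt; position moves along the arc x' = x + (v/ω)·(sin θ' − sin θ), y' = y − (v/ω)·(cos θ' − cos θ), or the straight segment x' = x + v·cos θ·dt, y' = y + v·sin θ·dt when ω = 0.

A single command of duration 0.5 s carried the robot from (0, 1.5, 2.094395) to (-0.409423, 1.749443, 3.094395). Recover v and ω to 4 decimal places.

v = 1.0000, ω = 2.0000

Δθ = 3.094395 − 2.094395 = 1.000000
ω = Δθ/dt = 1.000000/0.5 = 2.0000
R = Δx/(sin θ' − sin θ) = 0.5000
v = R·ω = 0.5000·2.0000 = 1.0000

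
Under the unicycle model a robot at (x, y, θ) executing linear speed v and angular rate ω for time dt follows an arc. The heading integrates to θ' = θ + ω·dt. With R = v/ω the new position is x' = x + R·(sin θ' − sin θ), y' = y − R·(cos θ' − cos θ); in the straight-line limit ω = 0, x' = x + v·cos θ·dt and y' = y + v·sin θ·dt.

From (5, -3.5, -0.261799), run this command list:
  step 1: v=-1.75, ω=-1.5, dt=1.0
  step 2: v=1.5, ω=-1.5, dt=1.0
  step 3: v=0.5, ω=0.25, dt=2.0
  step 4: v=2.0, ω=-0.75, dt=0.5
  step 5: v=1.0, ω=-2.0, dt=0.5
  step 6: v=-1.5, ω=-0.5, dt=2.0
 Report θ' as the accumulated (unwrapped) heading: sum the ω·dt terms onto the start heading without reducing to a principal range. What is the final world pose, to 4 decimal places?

(0.8931, -5.9131, -5.1368)

step 1: θ'=-1.7618 (R=1.1667) → pose (4.1565, -2.1516, -1.7618)
step 2: θ'=-3.2618 (R=-1.0000) → pose (3.0548, -2.9545, -3.2618)
step 3: θ'=-2.7618 (R=2.0000) → pose (2.0735, -3.0826, -2.7618)
step 4: θ'=-3.1368 (R=-2.6667) → pose (1.0977, -3.2726, -3.1368)
step 5: θ'=-4.1368 (R=-0.5000) → pose (0.6758, -3.0448, -4.1368)
step 6: θ'=-5.1368 (R=3.0000) → pose (0.8931, -5.9131, -5.1368)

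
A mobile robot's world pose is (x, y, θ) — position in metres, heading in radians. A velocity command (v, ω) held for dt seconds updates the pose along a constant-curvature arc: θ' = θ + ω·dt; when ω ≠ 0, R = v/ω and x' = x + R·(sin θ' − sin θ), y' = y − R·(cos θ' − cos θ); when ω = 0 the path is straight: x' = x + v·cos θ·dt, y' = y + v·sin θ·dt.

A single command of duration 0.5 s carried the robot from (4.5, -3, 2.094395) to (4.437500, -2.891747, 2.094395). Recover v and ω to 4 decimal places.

Δθ = 2.094395 − 2.094395 = 0.000000
ω = Δθ/dt = 0.000000/0.5 = 0.0000
ω = 0 → v = (Δx·cos θ + Δy·sin θ)/dt = 0.2500

v = 0.2500, ω = 0.0000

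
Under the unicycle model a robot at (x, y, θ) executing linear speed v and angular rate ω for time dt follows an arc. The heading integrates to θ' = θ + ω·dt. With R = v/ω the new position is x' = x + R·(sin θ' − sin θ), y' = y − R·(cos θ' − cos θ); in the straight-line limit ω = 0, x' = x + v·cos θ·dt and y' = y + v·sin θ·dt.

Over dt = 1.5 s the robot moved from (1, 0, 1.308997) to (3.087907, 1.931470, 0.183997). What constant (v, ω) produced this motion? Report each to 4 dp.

v = 2.0000, ω = -0.7500

Δθ = 0.183997 − 1.308997 = -1.125000
ω = Δθ/dt = -1.125000/1.5 = -0.7500
R = Δx/(sin θ' − sin θ) = -2.6667
v = R·ω = -2.6667·-0.7500 = 2.0000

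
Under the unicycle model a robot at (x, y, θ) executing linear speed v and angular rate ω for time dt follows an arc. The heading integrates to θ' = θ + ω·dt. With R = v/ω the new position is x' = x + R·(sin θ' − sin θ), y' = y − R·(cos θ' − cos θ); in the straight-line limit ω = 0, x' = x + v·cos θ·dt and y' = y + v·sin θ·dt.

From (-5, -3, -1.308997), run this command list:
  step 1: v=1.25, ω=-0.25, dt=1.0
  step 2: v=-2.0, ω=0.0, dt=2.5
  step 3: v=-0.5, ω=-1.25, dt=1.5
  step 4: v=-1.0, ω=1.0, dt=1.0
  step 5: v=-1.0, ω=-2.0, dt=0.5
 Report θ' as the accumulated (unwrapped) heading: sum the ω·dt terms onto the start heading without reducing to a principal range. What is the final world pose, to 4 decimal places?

step 1: θ'=-1.5590 (R=-5.0000) → pose (-4.8300, -4.2351, -1.5590)
step 2: θ'=-1.5590 (straight) → pose (-4.8890, 0.7646, -1.5590)
step 3: θ'=-3.4340 (R=0.4000) → pose (-4.3737, 1.1523, -3.4340)
step 4: θ'=-2.4340 (R=-1.0000) → pose (-3.4354, 1.3499, -2.4340)
step 5: θ'=-3.4340 (R=0.5000) → pose (-2.9663, 1.4487, -3.4340)

(-2.9663, 1.4487, -3.4340)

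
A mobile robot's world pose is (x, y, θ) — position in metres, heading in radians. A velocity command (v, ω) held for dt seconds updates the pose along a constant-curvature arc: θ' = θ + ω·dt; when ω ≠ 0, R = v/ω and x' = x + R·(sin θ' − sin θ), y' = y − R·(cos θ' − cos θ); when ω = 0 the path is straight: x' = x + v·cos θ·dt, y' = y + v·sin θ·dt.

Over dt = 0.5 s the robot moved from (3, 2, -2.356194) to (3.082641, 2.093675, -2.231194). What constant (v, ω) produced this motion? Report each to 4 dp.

Δθ = -2.231194 − -2.356194 = 0.125000
ω = Δθ/dt = 0.125000/0.5 = 0.2500
R = −Δy/(cos θ' − cos θ) = -1.0000
v = R·ω = -1.0000·0.2500 = -0.2500

v = -0.2500, ω = 0.2500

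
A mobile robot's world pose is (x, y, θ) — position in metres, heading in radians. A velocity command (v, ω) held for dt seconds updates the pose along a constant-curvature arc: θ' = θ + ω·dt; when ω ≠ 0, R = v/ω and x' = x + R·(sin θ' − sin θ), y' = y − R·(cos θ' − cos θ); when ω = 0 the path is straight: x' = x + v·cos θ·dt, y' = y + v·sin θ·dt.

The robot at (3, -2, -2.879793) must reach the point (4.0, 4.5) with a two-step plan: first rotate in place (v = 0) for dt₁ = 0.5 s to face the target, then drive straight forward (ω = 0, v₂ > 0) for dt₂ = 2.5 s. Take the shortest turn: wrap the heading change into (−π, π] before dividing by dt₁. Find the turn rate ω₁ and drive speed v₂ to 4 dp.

heading to target = atan2(4.5−-2, 4−3) = 1.4181
Δθ = wrap(1.4181 − -2.8798) = -1.9852; ω₁ = Δθ/dt₁ = -3.9705
distance = √((4−3)² + (4.5−-2)²) = 6.5765; v₂ = distance/dt₂ = 2.6306

ω₁ = -3.9705, v₂ = 2.6306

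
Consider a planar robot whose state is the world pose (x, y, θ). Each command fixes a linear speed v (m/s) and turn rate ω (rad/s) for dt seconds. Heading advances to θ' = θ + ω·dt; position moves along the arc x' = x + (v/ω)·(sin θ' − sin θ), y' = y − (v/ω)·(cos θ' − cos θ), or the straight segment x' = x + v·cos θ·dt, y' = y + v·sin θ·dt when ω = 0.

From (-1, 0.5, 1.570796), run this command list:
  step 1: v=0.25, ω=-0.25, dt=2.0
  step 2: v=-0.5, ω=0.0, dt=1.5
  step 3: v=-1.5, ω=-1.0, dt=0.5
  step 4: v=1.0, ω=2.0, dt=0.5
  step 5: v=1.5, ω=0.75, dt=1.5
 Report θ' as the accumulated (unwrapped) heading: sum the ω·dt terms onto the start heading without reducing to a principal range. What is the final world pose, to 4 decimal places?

(-2.6509, 2.0034, 2.6958)

step 1: θ'=1.0708 (R=-1.0000) → pose (-0.8776, 0.9794, 1.0708)
step 2: θ'=1.0708 (straight) → pose (-1.2372, 0.3212, 1.0708)
step 3: θ'=0.5708 (R=1.5000) → pose (-1.7431, -0.2218, 0.5708)
step 4: θ'=1.5708 (R=0.5000) → pose (-1.5132, 0.1989, 1.5708)
step 5: θ'=2.6958 (R=2.0000) → pose (-2.6509, 2.0034, 2.6958)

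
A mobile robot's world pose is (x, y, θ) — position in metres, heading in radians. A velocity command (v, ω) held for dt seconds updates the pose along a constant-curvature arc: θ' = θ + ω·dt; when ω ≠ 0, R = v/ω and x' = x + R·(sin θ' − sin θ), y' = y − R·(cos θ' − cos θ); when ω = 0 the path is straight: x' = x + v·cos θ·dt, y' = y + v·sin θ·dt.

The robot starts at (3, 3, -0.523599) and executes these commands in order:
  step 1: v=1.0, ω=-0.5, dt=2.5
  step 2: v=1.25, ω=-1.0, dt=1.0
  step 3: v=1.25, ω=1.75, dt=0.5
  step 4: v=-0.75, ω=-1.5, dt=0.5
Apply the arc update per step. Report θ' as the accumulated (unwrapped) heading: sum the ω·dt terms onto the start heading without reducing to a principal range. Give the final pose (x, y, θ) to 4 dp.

step 1: θ'=-1.7736 (R=-2.0000) → pose (3.9590, 0.8651, -1.7736)
step 2: θ'=-2.7736 (R=-1.2500) → pose (3.1843, -0.0494, -2.7736)
step 3: θ'=-1.8986 (R=0.7143) → pose (2.7650, -0.4859, -1.8986)
step 4: θ'=-2.6486 (R=0.5000) → pose (3.0018, -0.2064, -2.6486)

(3.0018, -0.2064, -2.6486)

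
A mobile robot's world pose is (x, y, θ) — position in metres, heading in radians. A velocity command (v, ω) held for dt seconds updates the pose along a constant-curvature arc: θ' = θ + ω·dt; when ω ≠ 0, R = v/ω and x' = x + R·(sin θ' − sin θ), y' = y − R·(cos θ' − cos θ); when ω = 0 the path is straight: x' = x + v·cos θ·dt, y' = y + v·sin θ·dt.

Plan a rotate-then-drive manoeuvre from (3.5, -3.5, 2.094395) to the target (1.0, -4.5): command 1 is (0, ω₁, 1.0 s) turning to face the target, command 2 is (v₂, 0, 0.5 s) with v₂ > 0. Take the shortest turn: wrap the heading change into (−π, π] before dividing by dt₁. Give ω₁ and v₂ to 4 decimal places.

heading to target = atan2(-4.5−-3.5, 1−3.5) = -2.7611
Δθ = wrap(-2.7611 − 2.0944) = 1.4277; ω₁ = Δθ/dt₁ = 1.4277
distance = √((1−3.5)² + (-4.5−-3.5)²) = 2.6926; v₂ = distance/dt₂ = 5.3852

ω₁ = 1.4277, v₂ = 5.3852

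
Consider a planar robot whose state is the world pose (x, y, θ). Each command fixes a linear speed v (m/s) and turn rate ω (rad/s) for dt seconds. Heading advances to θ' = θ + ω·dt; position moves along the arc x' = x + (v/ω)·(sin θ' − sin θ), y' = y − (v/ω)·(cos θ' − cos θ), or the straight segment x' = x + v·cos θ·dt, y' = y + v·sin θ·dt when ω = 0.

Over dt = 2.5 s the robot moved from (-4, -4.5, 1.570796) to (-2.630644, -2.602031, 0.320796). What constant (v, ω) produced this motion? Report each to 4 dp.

Δθ = 0.320796 − 1.570796 = -1.250000
ω = Δθ/dt = -1.250000/2.5 = -0.5000
R = −Δy/(cos θ' − cos θ) = -2.0000
v = R·ω = -2.0000·-0.5000 = 1.0000

v = 1.0000, ω = -0.5000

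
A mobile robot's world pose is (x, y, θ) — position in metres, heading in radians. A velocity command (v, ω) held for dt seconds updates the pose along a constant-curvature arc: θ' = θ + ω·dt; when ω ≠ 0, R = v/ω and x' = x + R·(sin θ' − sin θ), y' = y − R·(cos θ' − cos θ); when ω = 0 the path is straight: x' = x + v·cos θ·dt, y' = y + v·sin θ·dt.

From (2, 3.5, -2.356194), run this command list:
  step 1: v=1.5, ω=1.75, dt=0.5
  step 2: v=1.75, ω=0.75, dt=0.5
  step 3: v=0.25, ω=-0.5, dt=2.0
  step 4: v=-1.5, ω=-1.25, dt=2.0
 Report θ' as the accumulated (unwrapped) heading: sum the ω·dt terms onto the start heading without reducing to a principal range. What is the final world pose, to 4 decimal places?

step 1: θ'=-1.4812 (R=0.8571) → pose (1.7524, 2.8172, -1.4812)
step 2: θ'=-1.1062 (R=2.3333) → pose (1.9904, 1.9805, -1.1062)
step 3: θ'=-2.1062 (R=-0.5000) → pose (1.9734, 1.5014, -2.1062)
step 4: θ'=-4.6062 (R=1.2000) → pose (4.1987, 1.0164, -4.6062)

(4.1987, 1.0164, -4.6062)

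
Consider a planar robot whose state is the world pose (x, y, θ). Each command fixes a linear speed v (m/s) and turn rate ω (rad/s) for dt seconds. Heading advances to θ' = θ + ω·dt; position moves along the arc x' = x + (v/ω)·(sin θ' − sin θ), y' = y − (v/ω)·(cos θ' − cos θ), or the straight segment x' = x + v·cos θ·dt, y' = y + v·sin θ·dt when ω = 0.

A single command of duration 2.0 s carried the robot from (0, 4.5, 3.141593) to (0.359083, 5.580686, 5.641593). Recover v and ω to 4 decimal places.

v = -0.7500, ω = 1.2500

Δθ = 5.641593 − 3.141593 = 2.500000
ω = Δθ/dt = 2.500000/2.0 = 1.2500
R = −Δy/(cos θ' − cos θ) = -0.6000
v = R·ω = -0.6000·1.2500 = -0.7500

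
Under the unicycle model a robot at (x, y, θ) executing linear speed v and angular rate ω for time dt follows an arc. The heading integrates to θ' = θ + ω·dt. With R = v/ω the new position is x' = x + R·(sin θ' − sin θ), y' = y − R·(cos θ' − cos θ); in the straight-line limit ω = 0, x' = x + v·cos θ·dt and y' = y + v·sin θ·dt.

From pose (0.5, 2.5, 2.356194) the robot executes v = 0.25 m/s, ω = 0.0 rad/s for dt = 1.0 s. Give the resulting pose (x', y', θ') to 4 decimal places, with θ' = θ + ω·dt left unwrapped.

θ' = 2.3562 + 0.0·1.0 = 2.3562
ω = 0 → straight: x' = 0.5 + 0.25·cos(2.3562)·1.0 = 0.3232
y' = 2.5 + 0.25·sin(2.3562)·1.0 = 2.6768

(0.3232, 2.6768, 2.3562)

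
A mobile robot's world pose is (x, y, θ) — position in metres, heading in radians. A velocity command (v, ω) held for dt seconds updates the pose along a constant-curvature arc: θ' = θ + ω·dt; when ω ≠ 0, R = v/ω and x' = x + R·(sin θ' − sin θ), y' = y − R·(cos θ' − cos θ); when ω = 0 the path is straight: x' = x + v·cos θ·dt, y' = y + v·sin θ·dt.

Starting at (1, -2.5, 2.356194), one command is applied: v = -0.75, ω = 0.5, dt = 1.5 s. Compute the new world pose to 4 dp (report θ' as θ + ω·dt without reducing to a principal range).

θ' = 2.3562 + 0.5·1.5 = 3.1062
R = v/ω = -0.75/0.5 = -1.5000
x' = 1 + -1.5000·(sin 3.1062 − sin 2.3562) = 2.0076
y' = -2.5 − -1.5000·(cos 3.1062 − cos 2.3562) = -2.9384

(2.0076, -2.9384, 3.1062)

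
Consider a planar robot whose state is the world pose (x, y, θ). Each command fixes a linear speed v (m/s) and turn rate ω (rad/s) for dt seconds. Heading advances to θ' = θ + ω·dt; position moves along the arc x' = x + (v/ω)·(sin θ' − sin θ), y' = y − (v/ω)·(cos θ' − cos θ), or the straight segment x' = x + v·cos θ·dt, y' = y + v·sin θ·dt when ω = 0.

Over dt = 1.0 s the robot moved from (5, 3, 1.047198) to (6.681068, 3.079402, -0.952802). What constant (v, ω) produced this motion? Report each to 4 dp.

Δθ = -0.952802 − 1.047198 = -2.000000
ω = Δθ/dt = -2.000000/1.0 = -2.0000
R = Δx/(sin θ' − sin θ) = -1.0000
v = R·ω = -1.0000·-2.0000 = 2.0000

v = 2.0000, ω = -2.0000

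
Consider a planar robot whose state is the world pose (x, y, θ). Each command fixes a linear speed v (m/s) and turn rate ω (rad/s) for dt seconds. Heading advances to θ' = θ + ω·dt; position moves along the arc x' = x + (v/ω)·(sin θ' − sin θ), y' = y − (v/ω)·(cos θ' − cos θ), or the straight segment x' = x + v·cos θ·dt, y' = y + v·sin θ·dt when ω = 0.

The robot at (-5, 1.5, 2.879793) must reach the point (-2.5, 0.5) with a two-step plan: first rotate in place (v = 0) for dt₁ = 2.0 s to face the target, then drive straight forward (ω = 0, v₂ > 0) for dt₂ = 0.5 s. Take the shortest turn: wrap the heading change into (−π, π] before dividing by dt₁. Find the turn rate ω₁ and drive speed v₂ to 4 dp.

ω₁ = 1.5114, v₂ = 5.3852

heading to target = atan2(0.5−1.5, -2.5−-5) = -0.3805
Δθ = wrap(-0.3805 − 2.8798) = 3.0229; ω₁ = Δθ/dt₁ = 1.5114
distance = √((-2.5−-5)² + (0.5−1.5)²) = 2.6926; v₂ = distance/dt₂ = 5.3852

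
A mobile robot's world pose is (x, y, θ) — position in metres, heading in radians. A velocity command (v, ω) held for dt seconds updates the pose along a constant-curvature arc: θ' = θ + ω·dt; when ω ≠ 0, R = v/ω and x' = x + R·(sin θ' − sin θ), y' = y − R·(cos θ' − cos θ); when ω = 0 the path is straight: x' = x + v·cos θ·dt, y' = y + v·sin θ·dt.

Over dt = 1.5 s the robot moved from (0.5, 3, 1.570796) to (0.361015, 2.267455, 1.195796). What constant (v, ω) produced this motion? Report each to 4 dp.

Δθ = 1.195796 − 1.570796 = -0.375000
ω = Δθ/dt = -0.375000/1.5 = -0.2500
R = −Δy/(cos θ' − cos θ) = 2.0000
v = R·ω = 2.0000·-0.2500 = -0.5000

v = -0.5000, ω = -0.2500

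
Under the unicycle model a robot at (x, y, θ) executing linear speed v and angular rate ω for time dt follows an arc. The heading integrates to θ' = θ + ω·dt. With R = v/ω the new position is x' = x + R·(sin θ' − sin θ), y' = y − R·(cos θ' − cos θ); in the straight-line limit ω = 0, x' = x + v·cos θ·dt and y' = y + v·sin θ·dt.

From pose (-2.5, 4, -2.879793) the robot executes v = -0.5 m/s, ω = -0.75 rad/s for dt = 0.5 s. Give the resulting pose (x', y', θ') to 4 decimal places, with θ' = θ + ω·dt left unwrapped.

θ' = -2.8798 + -0.75·0.5 = -3.2548
R = v/ω = -0.5/-0.75 = 0.6667
x' = -2.5 + 0.6667·(sin -3.2548 − sin -2.8798) = -2.2521
y' = 4 − 0.6667·(cos -3.2548 − cos -2.8798) = 4.0184

(-2.2521, 4.0184, -3.2548)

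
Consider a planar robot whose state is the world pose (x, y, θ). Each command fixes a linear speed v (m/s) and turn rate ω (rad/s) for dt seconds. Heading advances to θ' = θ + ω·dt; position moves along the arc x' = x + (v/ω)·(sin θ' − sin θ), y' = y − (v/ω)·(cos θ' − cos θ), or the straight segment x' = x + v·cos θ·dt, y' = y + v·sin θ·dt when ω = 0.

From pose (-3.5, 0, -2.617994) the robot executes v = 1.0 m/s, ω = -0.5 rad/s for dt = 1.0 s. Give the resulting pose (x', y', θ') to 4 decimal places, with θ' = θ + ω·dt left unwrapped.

(-4.4528, -0.2674, -3.1180)

θ' = -2.6180 + -0.5·1.0 = -3.1180
R = v/ω = 1.0/-0.5 = -2.0000
x' = -3.5 + -2.0000·(sin -3.1180 − sin -2.6180) = -4.4528
y' = 0 − -2.0000·(cos -3.1180 − cos -2.6180) = -0.2674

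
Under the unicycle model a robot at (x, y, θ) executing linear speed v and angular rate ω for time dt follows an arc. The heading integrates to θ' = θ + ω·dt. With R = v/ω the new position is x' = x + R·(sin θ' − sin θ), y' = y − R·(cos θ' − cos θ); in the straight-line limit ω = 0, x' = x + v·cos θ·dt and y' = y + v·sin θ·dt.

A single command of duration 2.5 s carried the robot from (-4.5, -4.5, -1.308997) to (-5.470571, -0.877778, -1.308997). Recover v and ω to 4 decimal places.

Δθ = -1.308997 − -1.308997 = 0.000000
ω = Δθ/dt = 0.000000/2.5 = 0.0000
ω = 0 → v = (Δx·cos θ + Δy·sin θ)/dt = -1.5000

v = -1.5000, ω = 0.0000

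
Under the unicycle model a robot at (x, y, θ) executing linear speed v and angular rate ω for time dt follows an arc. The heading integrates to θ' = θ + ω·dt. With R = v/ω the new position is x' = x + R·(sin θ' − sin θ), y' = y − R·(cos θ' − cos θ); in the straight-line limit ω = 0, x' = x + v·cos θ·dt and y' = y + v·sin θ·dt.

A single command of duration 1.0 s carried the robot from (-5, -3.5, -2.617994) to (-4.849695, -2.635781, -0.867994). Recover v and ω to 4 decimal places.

v = -1.0000, ω = 1.7500

Δθ = -0.867994 − -2.617994 = 1.750000
ω = Δθ/dt = 1.750000/1.0 = 1.7500
R = −Δy/(cos θ' − cos θ) = -0.5714
v = R·ω = -0.5714·1.7500 = -1.0000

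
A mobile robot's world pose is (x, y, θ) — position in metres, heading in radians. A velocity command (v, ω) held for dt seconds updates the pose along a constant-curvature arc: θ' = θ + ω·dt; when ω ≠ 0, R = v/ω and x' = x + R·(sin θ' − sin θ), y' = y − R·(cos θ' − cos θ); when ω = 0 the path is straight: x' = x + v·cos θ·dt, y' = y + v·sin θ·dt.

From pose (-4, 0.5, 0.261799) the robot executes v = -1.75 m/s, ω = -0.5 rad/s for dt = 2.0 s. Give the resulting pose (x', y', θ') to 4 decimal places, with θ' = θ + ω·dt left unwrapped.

θ' = 0.2618 + -0.5·2.0 = -0.7382
R = v/ω = -1.75/-0.5 = 3.5000
x' = -4 + 3.5000·(sin -0.7382 − sin 0.2618) = -7.2612
y' = 0.5 − 3.5000·(cos -0.7382 − cos 0.2618) = 1.2919

(-7.2612, 1.2919, -0.7382)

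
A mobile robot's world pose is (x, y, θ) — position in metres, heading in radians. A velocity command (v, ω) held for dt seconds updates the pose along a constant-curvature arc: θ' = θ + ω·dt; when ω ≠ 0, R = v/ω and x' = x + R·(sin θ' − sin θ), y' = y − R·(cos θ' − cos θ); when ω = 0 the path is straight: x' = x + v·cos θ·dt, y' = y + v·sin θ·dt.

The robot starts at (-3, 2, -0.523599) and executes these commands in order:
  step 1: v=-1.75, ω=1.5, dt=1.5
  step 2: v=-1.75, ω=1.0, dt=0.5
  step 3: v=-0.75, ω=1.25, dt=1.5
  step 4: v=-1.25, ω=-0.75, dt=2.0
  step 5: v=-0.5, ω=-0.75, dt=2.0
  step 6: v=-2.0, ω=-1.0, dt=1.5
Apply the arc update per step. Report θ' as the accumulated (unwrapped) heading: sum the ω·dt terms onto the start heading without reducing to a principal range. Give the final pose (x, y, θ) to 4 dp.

step 1: θ'=1.7264 (R=-1.1667) → pose (-4.7359, 0.8088, 1.7264)
step 2: θ'=2.2264 (R=-1.7500) → pose (-4.3942, 0.0132, 2.2264)
step 3: θ'=4.1014 (R=-0.6000) → pose (-3.4272, 0.0348, 4.1014)
step 4: θ'=2.6014 (R=1.6667) → pose (-1.2049, 0.5080, 2.6014)
step 5: θ'=1.1014 (R=0.6667) → pose (-0.9532, -0.3653, 1.1014)
step 6: θ'=-0.3986 (R=2.0000) → pose (-3.5131, -1.3038, -0.3986)

(-3.5131, -1.3038, -0.3986)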